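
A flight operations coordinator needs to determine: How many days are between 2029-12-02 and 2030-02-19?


Start date: 2029-12-02
End date: 2030-02-19
Dec 2029: +30 days
Jan 2030: +31 days
Feb 2030: +18 days
Total: 79 days

79


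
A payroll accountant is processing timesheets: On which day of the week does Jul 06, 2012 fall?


Date: 2012-07-06
January 1, 2012 is a Sunday
Day of year: 188
Offset from Jan 1: 187 days
187 mod 7 = 5
Result: Friday

Friday


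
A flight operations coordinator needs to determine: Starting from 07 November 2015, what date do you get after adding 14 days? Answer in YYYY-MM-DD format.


Start: 2015-11-07
Adding 14 days
Days remaining in November: 23
Result: 2015-11-21

2015-11-21


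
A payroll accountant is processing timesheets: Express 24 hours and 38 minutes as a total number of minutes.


Hours: 24
Extra minutes: 38
Minutes per hour: 60
Hours to minutes: 24 x 60 = 1440
Total: 1440 + 38 = 1478

1478


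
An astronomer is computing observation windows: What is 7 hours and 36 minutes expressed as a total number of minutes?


Hours: 7
Minutes: 36
Convert hours to minutes: 7 x 60 = 420
Add remaining minutes: 420 + 36 = 456

456


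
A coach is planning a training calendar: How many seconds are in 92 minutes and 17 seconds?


Minutes: 92
Seconds: 17
Convert minutes to seconds: 92 x 60 = 5520
Add remaining seconds: 5520 + 17 = 5537

5537


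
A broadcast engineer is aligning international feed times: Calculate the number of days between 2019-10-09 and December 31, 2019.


Start: October 09, 2019
End: December 31, 2019
Days left in October: 22
November: 30
December: 31
Sum of remaining months: 61
Total: 22 + 61 = 83

83


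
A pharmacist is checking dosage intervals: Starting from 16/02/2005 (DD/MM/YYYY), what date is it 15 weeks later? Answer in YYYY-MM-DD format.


Start: 2005-02-16
Weeks to add: 15
Convert to days: 15 x 7 = 105 days
Add 105 days to 2005-02-16
Result: 2005-06-01

2005-06-01


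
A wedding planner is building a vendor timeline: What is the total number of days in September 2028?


Month: September
Year: 2028
September is a 30-day month
Total: 30 days

30


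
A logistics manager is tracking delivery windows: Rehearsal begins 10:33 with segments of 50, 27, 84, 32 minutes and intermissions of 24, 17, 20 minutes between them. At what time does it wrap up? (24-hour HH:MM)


Start: 10:33 = 633 min from midnight
  after task 1 (50 min): 11:23
  after break (24 min): 11:47
  after task 2 (27 min): 12:14
  after break (17 min): 12:31
  after task 3 (84 min): 13:55
  after break (20 min): 14:15
  after task 4 (32 min): 14:47
Total elapsed: 254 minutes
End time: 14:47

14:47


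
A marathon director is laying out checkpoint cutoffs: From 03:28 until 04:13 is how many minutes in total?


Start time: 03:28 = 208 minutes from midnight
End time: 04:13 = 253 minutes from midnight
Difference: 253 - 208 = 45 minutes
That is 0 hours and 45 minutes

45


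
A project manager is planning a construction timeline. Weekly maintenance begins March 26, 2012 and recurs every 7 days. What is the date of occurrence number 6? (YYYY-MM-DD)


First occurrence: 2012-03-26 (occurrence 1)
Each occurrence is 7 days after the previous.
Occurrence 6 is 5 weeks after the first.
5 weeks = 35 days
2012-03-26 + 35 days = 2012-04-30

2012-04-30


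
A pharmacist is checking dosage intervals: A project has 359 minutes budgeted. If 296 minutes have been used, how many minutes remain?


Total budget: 359 minutes
Time used: 296 minutes
Remaining: 359 - 296 = 63 minutes
Percent used: 82.5%
Percent remaining: 17.5%

63


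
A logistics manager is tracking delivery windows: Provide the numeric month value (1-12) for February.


Calendar month order:
1. January
2. February <--
3. March
February is month number 2

2


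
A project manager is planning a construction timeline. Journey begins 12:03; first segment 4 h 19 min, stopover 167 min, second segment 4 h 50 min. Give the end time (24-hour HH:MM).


Depart: 12:03
Leg 1: +259 min -> 16:22
Layover: +167 min -> 19:09
Leg 2: +290 min -> 23:59
Total travel: 716 minutes = 11h 56m
Arrival: 23:59

23:59


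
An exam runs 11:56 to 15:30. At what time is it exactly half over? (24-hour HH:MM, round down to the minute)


Start time: 11:56 = 716 minutes from midnight
End time: 15:30 = 930 minutes from midnight
Sum: 716 + 930 = 1646
Midpoint: 1646 / 2 = 823 minutes
Convert: 823 / 60 = 13 hours, 43 minutes
Result: 13:43

13:43


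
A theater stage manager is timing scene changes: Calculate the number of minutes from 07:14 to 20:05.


Start time: 07:14 = 434 minutes from midnight
End time: 20:05 = 1205 minutes from midnight
Difference: 1205 - 434 = 771 minutes
That is 12 hours and 51 minutes

771


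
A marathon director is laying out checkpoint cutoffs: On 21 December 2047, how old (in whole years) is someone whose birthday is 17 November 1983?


Birth: 1983-11-17
Reference: 2047-12-21
Year difference: 2047 - 1983 = 64
Has birthday (11-17) occurred by 12-21? Yes
Age in full years: 64

64


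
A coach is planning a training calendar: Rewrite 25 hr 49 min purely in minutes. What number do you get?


Hours: 25
Extra minutes: 49
Minutes per hour: 60
Hours to minutes: 25 x 60 = 1500
Total: 1500 + 49 = 1549

1549


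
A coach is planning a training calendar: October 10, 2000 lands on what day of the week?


Date: 2000-10-10
January 1, 2000 is a Saturday
Day of year: 284
Offset from Jan 1: 283 days
283 mod 7 = 3
Result: Tuesday

Tuesday


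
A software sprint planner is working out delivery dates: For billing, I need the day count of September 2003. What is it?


Month: September
Year: 2003
September is a 30-day month
Total: 30 days

30


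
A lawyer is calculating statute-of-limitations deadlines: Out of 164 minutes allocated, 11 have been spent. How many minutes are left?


Total budget: 164 minutes
Time used: 11 minutes
Remaining: 164 - 11 = 153 minutes
Percent used: 6.7%
Percent remaining: 93.3%

153


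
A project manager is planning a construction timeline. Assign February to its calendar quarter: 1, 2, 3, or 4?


Month: February (month 2)
Q1: January-March (months 1-3)
Q2: April-June (months 4-6)
Q3: July-September (months 7-9)
Q4: October-December (months 10-12)
Month 2 falls in Q1

1


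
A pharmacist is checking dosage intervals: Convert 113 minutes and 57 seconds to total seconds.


Minutes: 113
Extra seconds: 57
Seconds per minute: 60
Minutes to seconds: 113 x 60 = 6780
Total: 6780 + 57 = 6837

6837


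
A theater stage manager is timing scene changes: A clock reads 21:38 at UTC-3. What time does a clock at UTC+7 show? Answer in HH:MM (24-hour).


Local time: 21:38 at UTC-3 (offset -3h)
Target zone: UTC+7 (offset 7h)
Difference: 7 - (-3) = 10 hours
Calculation: 21 + (10) = 31
Wraparound: (31) mod 24 = 7
Result: 07:38

07:38


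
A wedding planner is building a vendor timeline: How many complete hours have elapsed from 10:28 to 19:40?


Start: 10:28
End: 19:40
Hour difference: 19 - 10 = 9 hours
Minute difference: 40 - 28 = 12 minutes
Total minutes: 552
Complete hours: 552 / 60 = 9 (remainder 12)

9


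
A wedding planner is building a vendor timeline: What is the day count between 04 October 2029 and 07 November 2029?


Start date: 2029-10-04
End date: 2029-11-07
Oct 2029: +28 days
Nov 2029: +6 days
Total: 34 days

34


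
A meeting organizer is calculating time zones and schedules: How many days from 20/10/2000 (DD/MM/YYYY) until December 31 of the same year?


Start: October 20, 2000
End: December 31, 2000
Days left in October: 11
November: 30
December: 31
Sum of remaining months: 61
Total: 11 + 61 = 72

72


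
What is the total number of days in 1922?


Year: 1922
Check leap year rules:
Divisible by 4? No
1922 is not a leap year
Days: 365

365


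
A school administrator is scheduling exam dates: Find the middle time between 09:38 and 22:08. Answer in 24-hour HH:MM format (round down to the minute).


Start time: 09:38 = 578 minutes from midnight
End time: 22:08 = 1328 minutes from midnight
Sum: 578 + 1328 = 1906
Midpoint: 1906 / 2 = 953 minutes
Convert: 953 / 60 = 15 hours, 53 minutes
Result: 15:53

15:53


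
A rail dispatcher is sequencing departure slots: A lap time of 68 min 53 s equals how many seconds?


Minutes: 68
Seconds: 53
Convert minutes to seconds: 68 x 60 = 4080
Add remaining seconds: 4080 + 53 = 4133

4133


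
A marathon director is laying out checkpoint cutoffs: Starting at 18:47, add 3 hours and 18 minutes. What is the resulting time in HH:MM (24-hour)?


Start time: 18:47
Adding: 3 hours 18 minutes
Minutes: 47 + 18 = 65
Minute overflow: 65 >= 60, so carry 1 hour, minutes = 5
Hours: 18 + 3 + 1 = 22
Result: 22:05

22:05


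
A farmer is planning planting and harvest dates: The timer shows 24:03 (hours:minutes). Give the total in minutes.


Hours: 24
Minutes: 3
Convert hours to minutes: 24 x 60 = 1440
Add remaining minutes: 1440 + 3 = 1443

1443


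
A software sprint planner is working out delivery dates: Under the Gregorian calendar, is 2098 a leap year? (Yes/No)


Year: 2098
Divisible by 4? 2098 / 4 = 524.5 -> No
Not divisible by 4, so NOT a leap year

No


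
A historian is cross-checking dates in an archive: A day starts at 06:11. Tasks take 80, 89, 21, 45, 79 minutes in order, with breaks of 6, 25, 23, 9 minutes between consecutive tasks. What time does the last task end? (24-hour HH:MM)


Start: 06:11 = 371 min from midnight
  after task 1 (80 min): 07:31
  after break (6 min): 07:37
  after task 2 (89 min): 09:06
  after break (25 min): 09:31
  after task 3 (21 min): 09:52
  after break (23 min): 10:15
  after task 4 (45 min): 11:00
  after break (9 min): 11:09
  after task 5 (79 min): 12:28
Total elapsed: 377 minutes
End time: 12:28

12:28


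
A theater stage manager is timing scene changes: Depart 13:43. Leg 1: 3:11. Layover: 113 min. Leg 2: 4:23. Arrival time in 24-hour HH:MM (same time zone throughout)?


Depart: 13:43
Leg 1: +191 min -> 16:54
Layover: +113 min -> 18:47
Leg 2: +263 min -> 23:10
Total travel: 567 minutes = 9h 27m
Arrival: 23:10

23:10


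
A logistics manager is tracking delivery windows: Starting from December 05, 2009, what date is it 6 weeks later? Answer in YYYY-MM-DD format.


Start: 2009-12-05
Weeks to add: 6
Convert to days: 6 x 7 = 42 days
Add 42 days to 2009-12-05
Result: 2010-01-16

2010-01-16


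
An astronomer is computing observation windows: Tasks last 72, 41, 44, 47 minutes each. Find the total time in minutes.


Durations: 72, 41, 44, 47
Running sum: 72
+ 41 = 113
+ 44 = 157
+ 47 = 204
Total duration: 204 minutes
That is 3 hours and 24 minutes

204


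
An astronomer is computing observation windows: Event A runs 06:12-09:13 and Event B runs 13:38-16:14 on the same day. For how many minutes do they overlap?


Interval A: [372, 553] minutes from midnight
Interval B: [818, 974] minutes from midnight
Overlap start = max(372, 818) = 818
Overlap end = min(553, 974) = 553
End <= start, so the intervals do not overlap: 0 minutes

0


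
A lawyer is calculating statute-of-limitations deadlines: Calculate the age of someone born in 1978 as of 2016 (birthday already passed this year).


Birth year: 1978
Current year: 2016
Age = current year - birth year
Age = 2016 - 1978 = 38

38


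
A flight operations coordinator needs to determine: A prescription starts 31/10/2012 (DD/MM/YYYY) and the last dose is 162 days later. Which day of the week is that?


Start: 2012-10-31 (Wednesday)
Step 1 - find target date: add 162 days
  2012-10-31 + 162 days = 2013-04-11
Step 2 - day of week:
  162 mod 7 = 1
  Wednesday + 1 days -> Thursday
Result: Thursday (2013-04-11)

Thursday


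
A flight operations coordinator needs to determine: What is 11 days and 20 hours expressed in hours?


Days: 11
Extra hours: 20
Hours per day: 24
Days to hours: 11 x 24 = 264
Total: 264 + 20 = 284

284


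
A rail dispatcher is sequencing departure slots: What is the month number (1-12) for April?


Calendar month order:
3. March
4. April <--
5. May
April is month number 4

4


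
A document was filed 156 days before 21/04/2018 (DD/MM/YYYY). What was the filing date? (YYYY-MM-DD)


Start: 2018-04-21
Subtracting 156 days
Days already passed in April: 21
After going back through April: 135 more days to subtract
March 2018: 31 days, 104 remaining
February 2018: 28 days, 76 remaining
January 2018: 31 days, 45 remaining
December 2017: 31 days, 14 remaining
Result: 2017-11-16

2017-11-16


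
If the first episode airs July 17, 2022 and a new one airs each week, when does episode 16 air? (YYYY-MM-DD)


First occurrence: 2022-07-17 (occurrence 1)
Each occurrence is 7 days after the previous.
Occurrence 16 is 15 weeks after the first.
15 weeks = 105 days
2022-07-17 + 105 days = 2022-10-30

2022-10-30


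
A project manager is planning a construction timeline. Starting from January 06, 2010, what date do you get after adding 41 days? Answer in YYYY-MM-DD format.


Start: 2010-01-06
Adding 41 days
Days remaining in January: 25
After January: 16 days still to add
February 2010 has 28 days, need 16
Result: 2010-02-16

2010-02-16


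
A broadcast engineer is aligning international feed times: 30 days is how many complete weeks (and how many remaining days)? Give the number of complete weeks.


Total days: 30
Days per week: 7
Division: 30 / 7 = 4 remainder 2
Complete weeks: 4
Remaining days: 2

4


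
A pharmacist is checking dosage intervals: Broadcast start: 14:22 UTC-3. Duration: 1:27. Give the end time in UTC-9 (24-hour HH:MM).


Start: 14:22 in UTC-3
Step 1 - add duration:
  minutes: 22 + 27 = 49
  hours: 14 + 1 + 0 = 15
  end in UTC-3: 15:49
Step 2 - convert UTC-3 -> UTC-9:
  offset difference: -9 - (-3) = -6 hours
  15 + (-6) = 9 -> mod 24 = 9
Result: 09:49 in UTC-9

09:49


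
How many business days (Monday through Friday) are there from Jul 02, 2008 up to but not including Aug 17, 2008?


Start: 2008-07-02 (Wednesday)
End (exclusive): 2008-08-17 (Sunday)
Total calendar days: 46
Full weeks: 46 // 7 = 6 -> 30 weekdays
Remaining 4 days starting on Wednesday:
  Wed(w), Thu(w), Fri(w), Sat(-) -> 3 weekdays
Total business days: 30 + 3 = 33

33


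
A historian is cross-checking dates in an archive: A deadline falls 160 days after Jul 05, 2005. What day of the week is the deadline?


Start: 2005-07-05 (Tuesday)
Step 1 - find target date: add 160 days
  2005-07-05 + 160 days = 2005-12-12
Step 2 - day of week:
  160 mod 7 = 6
  Tuesday + 6 days -> Monday
Result: Monday (2005-12-12)

Monday


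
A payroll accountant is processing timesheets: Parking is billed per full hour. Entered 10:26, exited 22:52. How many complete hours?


Start: 10:26
End: 22:52
Hour difference: 22 - 10 = 12 hours
Minute difference: 52 - 26 = 26 minutes
Total minutes: 746
Complete hours: 746 / 60 = 12 (remainder 26)

12


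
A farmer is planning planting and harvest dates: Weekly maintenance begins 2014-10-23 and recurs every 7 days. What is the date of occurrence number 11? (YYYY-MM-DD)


First occurrence: 2014-10-23 (occurrence 1)
Each occurrence is 7 days after the previous.
Occurrence 11 is 10 weeks after the first.
10 weeks = 70 days
2014-10-23 + 70 days = 2015-01-01

2015-01-01


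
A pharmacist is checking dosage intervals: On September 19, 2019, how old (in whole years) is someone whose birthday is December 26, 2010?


Birth: 2010-12-26
Reference: 2019-09-19
Year difference: 2019 - 2010 = 9
Has birthday (12-26) occurred by 09-19? No
Birthday not yet reached this year -> subtract 1
Age in full years: 8

8


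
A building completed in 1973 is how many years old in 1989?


Birth year: 1973
Current year: 1989
Age = current year - birth year
Age = 1989 - 1973 = 16

16


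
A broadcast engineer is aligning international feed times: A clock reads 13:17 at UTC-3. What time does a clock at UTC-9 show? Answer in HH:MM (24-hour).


Local time: 13:17 at UTC-3 (offset -3h)
Target zone: UTC-9 (offset -9h)
Difference: -9 - (-3) = -6 hours
Calculation: 13 + (-6) = 7
Result: 07:17

07:17


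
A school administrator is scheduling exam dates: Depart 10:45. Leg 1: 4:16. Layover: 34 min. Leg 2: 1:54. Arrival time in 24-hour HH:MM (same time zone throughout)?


Depart: 10:45
Leg 1: +256 min -> 15:01
Layover: +34 min -> 15:35
Leg 2: +114 min -> 17:29
Total travel: 404 minutes = 6h 44m
Arrival: 17:29

17:29


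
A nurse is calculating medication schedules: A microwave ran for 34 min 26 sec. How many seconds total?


Minutes: 34
Extra seconds: 26
Seconds per minute: 60
Minutes to seconds: 34 x 60 = 2040
Total: 2040 + 26 = 2066

2066


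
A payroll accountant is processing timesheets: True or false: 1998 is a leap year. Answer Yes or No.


Year: 1998
Divisible by 4? 1998 / 4 = 499.5 -> No
Not divisible by 4, so NOT a leap year

No


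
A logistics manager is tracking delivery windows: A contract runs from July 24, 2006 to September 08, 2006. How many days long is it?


Start date: 2006-07-24
End date: 2006-09-08
Jul 2006: +8 days
Aug 2006: +31 days
Sep 2006: +7 days
Total: 46 days

46


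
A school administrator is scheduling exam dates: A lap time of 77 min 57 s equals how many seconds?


Minutes: 77
Seconds: 57
Convert minutes to seconds: 77 x 60 = 4620
Add remaining seconds: 4620 + 57 = 4677

4677


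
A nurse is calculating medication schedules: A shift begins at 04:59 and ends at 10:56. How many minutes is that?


Start time: 04:59 = 299 minutes from midnight
End time: 10:56 = 656 minutes from midnight
Difference: 656 - 299 = 357 minutes
That is 5 hours and 57 minutes

357


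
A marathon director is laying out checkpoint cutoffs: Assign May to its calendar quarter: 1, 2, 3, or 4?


Month: May (month 5)
Q1: January-March (months 1-3)
Q2: April-June (months 4-6)
Q3: July-September (months 7-9)
Q4: October-December (months 10-12)
Month 5 falls in Q2

2


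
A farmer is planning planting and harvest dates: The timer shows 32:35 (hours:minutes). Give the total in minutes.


Hours: 32
Minutes: 35
Convert hours to minutes: 32 x 60 = 1920
Add remaining minutes: 1920 + 35 = 1955

1955


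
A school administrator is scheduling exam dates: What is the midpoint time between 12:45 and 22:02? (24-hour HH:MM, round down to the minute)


Start time: 12:45 = 765 minutes from midnight
End time: 22:02 = 1322 minutes from midnight
Sum: 765 + 1322 = 2087
Midpoint: 2087 / 2 = 1043 minutes
Convert: 1043 / 60 = 17 hours, 23 minutes
Result: 17:23

17:23


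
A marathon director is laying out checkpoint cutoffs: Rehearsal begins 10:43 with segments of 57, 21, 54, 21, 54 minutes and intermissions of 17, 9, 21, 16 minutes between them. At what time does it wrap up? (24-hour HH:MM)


Start: 10:43 = 643 min from midnight
  after task 1 (57 min): 11:40
  after break (17 min): 11:57
  after task 2 (21 min): 12:18
  after break (9 min): 12:27
  after task 3 (54 min): 13:21
  after break (21 min): 13:42
  after task 4 (21 min): 14:03
  after break (16 min): 14:19
  after task 5 (54 min): 15:13
Total elapsed: 270 minutes
End time: 15:13

15:13


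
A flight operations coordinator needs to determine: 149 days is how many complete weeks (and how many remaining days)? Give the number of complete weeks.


Total days: 149
Days per week: 7
Division: 149 / 7 = 21 remainder 2
Complete weeks: 21
Remaining days: 2

21


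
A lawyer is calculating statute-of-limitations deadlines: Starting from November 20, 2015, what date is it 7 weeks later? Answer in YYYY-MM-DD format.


Start: 2015-11-20
Weeks to add: 7
Convert to days: 7 x 7 = 49 days
Add 49 days to 2015-11-20
Result: 2016-01-08

2016-01-08


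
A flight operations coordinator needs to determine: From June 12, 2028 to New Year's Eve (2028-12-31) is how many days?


Start: June 12, 2028
End: December 31, 2028
Days left in June: 18
July: 31
August: 31
September: 30
October: 31
... plus remaining months
Sum of remaining months: 184
Total: 18 + 184 = 202

202


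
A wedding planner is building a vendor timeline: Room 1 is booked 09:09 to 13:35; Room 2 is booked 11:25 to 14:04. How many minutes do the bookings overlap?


Interval A: [549, 815] minutes from midnight
Interval B: [685, 844] minutes from midnight
Overlap start = max(549, 685) = 685
Overlap end = min(815, 844) = 815
Overlap = 815 - 685 = 130 minutes

130


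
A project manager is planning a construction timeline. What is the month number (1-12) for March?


Calendar month order:
2. February
3. March <--
4. April
March is month number 3

3


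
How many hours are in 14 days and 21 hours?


Days: 14
Extra hours: 21
Hours per day: 24
Days to hours: 14 x 24 = 336
Total: 336 + 21 = 357

357


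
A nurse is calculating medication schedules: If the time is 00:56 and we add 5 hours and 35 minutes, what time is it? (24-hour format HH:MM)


Start time: 00:56
Adding: 5 hours 35 minutes
Minutes: 56 + 35 = 91
Minute overflow: 91 >= 60, so carry 1 hour, minutes = 31
Hours: 0 + 5 + 1 = 6
Result: 06:31

06:31


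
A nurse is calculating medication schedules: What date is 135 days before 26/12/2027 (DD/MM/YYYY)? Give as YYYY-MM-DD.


Start: 2027-12-26
Subtracting 135 days
Days already passed in December: 26
After going back through December: 109 more days to subtract
November 2027: 30 days, 79 remaining
October 2027: 31 days, 48 remaining
September 2027: 30 days, 18 remaining
August 2027 has 31 days, need 18
Result: 2027-08-13

2027-08-13


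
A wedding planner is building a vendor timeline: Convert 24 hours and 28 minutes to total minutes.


Hours: 24
Extra minutes: 28
Minutes per hour: 60
Hours to minutes: 24 x 60 = 1440
Total: 1440 + 28 = 1468

1468


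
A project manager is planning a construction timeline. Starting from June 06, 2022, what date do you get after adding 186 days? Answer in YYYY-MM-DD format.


Start: 2022-06-06
Adding 186 days
Days remaining in June: 24
After June: 162 days still to add
July 2022: 31 days, 131 remaining
August 2022: 31 days, 100 remaining
September 2022: 30 days, 70 remaining
October 2022: 31 days, 39 remaining
Result: 2022-12-09

2022-12-09


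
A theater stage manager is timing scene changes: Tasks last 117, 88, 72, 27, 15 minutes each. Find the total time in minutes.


Durations: 117, 88, 72, 27, 15
Running sum: 117
+ 88 = 205
+ 72 = 277
+ 27 = 304
+ 15 = 319
Total duration: 319 minutes
That is 5 hours and 19 minutes

319


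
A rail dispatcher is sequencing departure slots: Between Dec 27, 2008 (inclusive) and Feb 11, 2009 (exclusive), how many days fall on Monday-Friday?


Start: 2008-12-27 (Saturday)
End (exclusive): 2009-02-11 (Wednesday)
Total calendar days: 46
Full weeks: 46 // 7 = 6 -> 30 weekdays
Remaining 4 days starting on Saturday:
  Sat(-), Sun(-), Mon(w), Tue(w) -> 2 weekdays
Total business days: 30 + 2 = 32

32


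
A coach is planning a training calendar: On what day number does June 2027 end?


Month: June
Year: 2027
June is a 30-day month
Total: 30 days

30


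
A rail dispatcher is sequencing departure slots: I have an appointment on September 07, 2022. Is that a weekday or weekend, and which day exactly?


Date: 2022-09-07
January 1, 2022 is a Saturday
Day of year: 250
Offset from Jan 1: 249 days
249 mod 7 = 4
Result: Wednesday

Wednesday


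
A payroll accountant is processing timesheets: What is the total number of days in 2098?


Year: 2098
Check leap year rules:
Divisible by 4? No
2098 is not a leap year
Days: 365

365


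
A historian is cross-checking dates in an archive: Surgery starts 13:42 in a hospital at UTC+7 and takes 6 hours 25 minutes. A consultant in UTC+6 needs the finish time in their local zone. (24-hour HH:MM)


Start: 13:42 in UTC+7
Step 1 - add duration:
  minutes: 42 + 25 = 67 (carry 1h)
  hours: 13 + 6 + 1 = 20
  end in UTC+7: 20:07
Step 2 - convert UTC+7 -> UTC+6:
  offset difference: 6 - (7) = -1 hours
  20 + (-1) = 19 -> mod 24 = 19
Result: 19:07 in UTC+6

19:07


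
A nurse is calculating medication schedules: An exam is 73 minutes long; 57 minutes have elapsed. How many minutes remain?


Total budget: 73 minutes
Time used: 57 minutes
Remaining: 73 - 57 = 16 minutes
Percent used: 78.1%
Percent remaining: 21.9%

16


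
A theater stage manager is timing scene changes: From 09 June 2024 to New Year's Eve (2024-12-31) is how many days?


Start: June 09, 2024
End: December 31, 2024
Days left in June: 21
July: 31
August: 31
September: 30
October: 31
... plus remaining months
Sum of remaining months: 184
Total: 21 + 184 = 205

205


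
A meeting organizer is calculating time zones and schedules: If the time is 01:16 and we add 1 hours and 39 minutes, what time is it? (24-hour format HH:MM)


Start time: 01:16
Adding: 1 hours 39 minutes
Minutes: 16 + 39 = 55
Hours: 1 + 1 + 0 = 2
Result: 02:55

02:55


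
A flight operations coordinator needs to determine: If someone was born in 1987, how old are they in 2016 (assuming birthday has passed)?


Birth year: 1987
Current year: 2016
Age = current year - birth year
Age = 2016 - 1987 = 29

29


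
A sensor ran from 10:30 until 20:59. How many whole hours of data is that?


Start: 10:30
End: 20:59
Hour difference: 20 - 10 = 10 hours
Minute difference: 59 - 30 = 29 minutes
Total minutes: 629
Complete hours: 629 / 60 = 10 (remainder 29)

10


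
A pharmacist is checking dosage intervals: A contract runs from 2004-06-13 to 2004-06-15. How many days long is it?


Start date: 2004-06-13
End date: 2004-06-15
Jun 2004: +2 days
Total: 2 days

2


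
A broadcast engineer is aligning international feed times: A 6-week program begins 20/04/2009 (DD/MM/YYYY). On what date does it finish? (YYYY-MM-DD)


Start: 2009-04-20
Weeks to add: 6
Convert to days: 6 x 7 = 42 days
Add 42 days to 2009-04-20
Result: 2009-06-01

2009-06-01


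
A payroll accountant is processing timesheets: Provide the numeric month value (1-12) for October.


Calendar month order:
9. September
10. October <--
11. November
October is month number 10

10


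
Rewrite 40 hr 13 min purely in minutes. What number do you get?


Hours: 40
Extra minutes: 13
Minutes per hour: 60
Hours to minutes: 40 x 60 = 2400
Total: 2400 + 13 = 2413

2413


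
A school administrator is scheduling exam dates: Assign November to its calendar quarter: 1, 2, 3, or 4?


Month: November (month 11)
Q1: January-March (months 1-3)
Q2: April-June (months 4-6)
Q3: July-September (months 7-9)
Q4: October-December (months 10-12)
Month 11 falls in Q4

4


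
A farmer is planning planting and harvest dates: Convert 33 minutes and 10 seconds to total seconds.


Minutes: 33
Extra seconds: 10
Seconds per minute: 60
Minutes to seconds: 33 x 60 = 1980
Total: 1980 + 10 = 1990

1990


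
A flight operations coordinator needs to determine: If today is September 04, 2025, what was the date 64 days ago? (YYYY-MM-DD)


Start: 2025-09-04
Subtracting 64 days
Days already passed in September: 4
After going back through September: 60 more days to subtract
August 2025: 31 days, 29 remaining
July 2025 has 31 days, need 29
Result: 2025-07-02

2025-07-02


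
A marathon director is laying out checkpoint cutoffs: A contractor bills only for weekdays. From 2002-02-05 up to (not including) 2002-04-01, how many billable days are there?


Start: 2002-02-05 (Tuesday)
End (exclusive): 2002-04-01 (Monday)
Total calendar days: 55
Full weeks: 55 // 7 = 7 -> 35 weekdays
Remaining 6 days starting on Tuesday:
  Tue(w), Wed(w), Thu(w), Fri(w), Sat(-), Sun(-) -> 4 weekdays
Total business days: 35 + 4 = 39

39


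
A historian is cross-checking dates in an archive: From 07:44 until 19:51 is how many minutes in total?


Start time: 07:44 = 464 minutes from midnight
End time: 19:51 = 1191 minutes from midnight
Difference: 1191 - 464 = 727 minutes
That is 12 hours and 7 minutes

727


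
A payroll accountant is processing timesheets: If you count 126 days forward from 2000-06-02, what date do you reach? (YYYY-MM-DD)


Start: 2000-06-02
Adding 126 days
Days remaining in June: 28
After June: 98 days still to add
July 2000: 31 days, 67 remaining
August 2000: 31 days, 36 remaining
September 2000: 30 days, 6 remaining
October 2000 has 31 days, need 6
Result: 2000-10-06

2000-10-06


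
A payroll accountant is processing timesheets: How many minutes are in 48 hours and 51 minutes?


Hours: 48
Minutes: 51
Convert hours to minutes: 48 x 60 = 2880
Add remaining minutes: 2880 + 51 = 2931

2931


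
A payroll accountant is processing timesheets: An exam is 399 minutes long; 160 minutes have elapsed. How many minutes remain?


Total budget: 399 minutes
Time used: 160 minutes
Remaining: 399 - 160 = 239 minutes
Percent used: 40.1%
Percent remaining: 59.9%

239


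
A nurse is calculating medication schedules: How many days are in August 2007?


Month: August
Year: 2007
August is a 31-day month
Total: 31 days

31


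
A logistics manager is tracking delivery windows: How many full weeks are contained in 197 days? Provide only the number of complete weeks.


Total days: 197
Days per week: 7
Division: 197 / 7 = 28 remainder 1
Complete weeks: 28
Remaining days: 1

28


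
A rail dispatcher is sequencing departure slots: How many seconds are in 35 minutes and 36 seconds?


Minutes: 35
Seconds: 36
Convert minutes to seconds: 35 x 60 = 2100
Add remaining seconds: 2100 + 36 = 2136

2136


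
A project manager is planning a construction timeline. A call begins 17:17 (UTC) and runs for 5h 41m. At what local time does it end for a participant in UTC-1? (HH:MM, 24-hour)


Start: 17:17 in UTC
Step 1 - add duration:
  minutes: 17 + 41 = 58
  hours: 17 + 5 + 0 = 22
  end in UTC: 22:58
Step 2 - convert UTC -> UTC-1:
  offset difference: -1 - (0) = -1 hours
  22 + (-1) = 21 -> mod 24 = 21
Result: 21:58 in UTC-1

21:58


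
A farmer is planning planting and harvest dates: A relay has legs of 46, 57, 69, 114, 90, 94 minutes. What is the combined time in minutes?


Durations: 46, 57, 69, 114, 90, 94
Running sum: 46
+ 57 = 103
+ 69 = 172
+ 114 = 286
+ 90 = 376
+ 94 = 470
Total duration: 470 minutes
That is 7 hours and 50 minutes

470


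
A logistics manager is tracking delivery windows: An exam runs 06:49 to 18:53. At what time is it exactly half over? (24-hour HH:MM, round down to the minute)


Start time: 06:49 = 409 minutes from midnight
End time: 18:53 = 1133 minutes from midnight
Sum: 409 + 1133 = 1542
Midpoint: 1542 / 2 = 771 minutes
Convert: 771 / 60 = 12 hours, 51 minutes
Result: 12:51

12:51


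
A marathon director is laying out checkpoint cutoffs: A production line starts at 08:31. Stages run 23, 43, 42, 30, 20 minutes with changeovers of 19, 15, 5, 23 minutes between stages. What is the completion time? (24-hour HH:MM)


Start: 08:31 = 511 min from midnight
  after task 1 (23 min): 08:54
  after break (19 min): 09:13
  after task 2 (43 min): 09:56
  after break (15 min): 10:11
  after task 3 (42 min): 10:53
  after break (5 min): 10:58
  after task 4 (30 min): 11:28
  after break (23 min): 11:51
  after task 5 (20 min): 12:11
Total elapsed: 220 minutes
End time: 12:11

12:11


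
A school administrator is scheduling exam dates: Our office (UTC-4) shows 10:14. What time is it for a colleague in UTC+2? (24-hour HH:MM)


Local time: 10:14 at UTC-4 (offset -4h)
Target zone: UTC+2 (offset 2h)
Difference: 2 - (-4) = 6 hours
Calculation: 10 + (6) = 16
Result: 16:14

16:14


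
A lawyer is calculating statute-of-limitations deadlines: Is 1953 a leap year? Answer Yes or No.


Year: 1953
Divisible by 4? 1953 / 4 = 488.25 -> No
Not divisible by 4, so NOT a leap year

No


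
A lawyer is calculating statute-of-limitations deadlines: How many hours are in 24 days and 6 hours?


Days: 24
Extra hours: 6
Hours per day: 24
Days to hours: 24 x 24 = 576
Total: 576 + 6 = 582

582


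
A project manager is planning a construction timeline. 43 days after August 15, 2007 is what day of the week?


Start: 2007-08-15 (Wednesday)
Step 1 - find target date: add 43 days
  2007-08-15 + 43 days = 2007-09-27
Step 2 - day of week:
  43 mod 7 = 1
  Wednesday + 1 days -> Thursday
Result: Thursday (2007-09-27)

Thursday


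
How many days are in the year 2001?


Year: 2001
Check leap year rules:
Divisible by 4? No
2001 is not a leap year
Days: 365

365


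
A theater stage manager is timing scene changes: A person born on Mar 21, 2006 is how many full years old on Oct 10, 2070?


Birth: 2006-03-21
Reference: 2070-10-10
Year difference: 2070 - 2006 = 64
Has birthday (03-21) occurred by 10-10? Yes
Age in full years: 64

64


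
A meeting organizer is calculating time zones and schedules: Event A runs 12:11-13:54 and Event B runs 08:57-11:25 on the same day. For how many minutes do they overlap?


Interval A: [731, 834] minutes from midnight
Interval B: [537, 685] minutes from midnight
Overlap start = max(731, 537) = 731
Overlap end = min(834, 685) = 685
End <= start, so the intervals do not overlap: 0 minutes

0


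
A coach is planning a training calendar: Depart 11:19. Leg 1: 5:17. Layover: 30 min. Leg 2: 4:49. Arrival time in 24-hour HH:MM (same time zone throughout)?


Depart: 11:19
Leg 1: +317 min -> 16:36
Layover: +30 min -> 17:06
Leg 2: +289 min -> 21:55
Total travel: 636 minutes = 10h 36m
Arrival: 21:55

21:55


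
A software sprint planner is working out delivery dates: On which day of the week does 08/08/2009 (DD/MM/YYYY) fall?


Date: 2009-08-08
January 1, 2009 is a Thursday
Day of year: 220
Offset from Jan 1: 219 days
219 mod 7 = 2
Result: Saturday

Saturday


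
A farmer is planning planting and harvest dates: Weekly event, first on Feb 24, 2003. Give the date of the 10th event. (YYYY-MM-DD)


First occurrence: 2003-02-24 (occurrence 1)
Each occurrence is 7 days after the previous.
Occurrence 10 is 9 weeks after the first.
9 weeks = 63 days
2003-02-24 + 63 days = 2003-04-28

2003-04-28


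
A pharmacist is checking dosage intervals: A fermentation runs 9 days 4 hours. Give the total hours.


Days: 9
Extra hours: 4
Hours per day: 24
Days to hours: 9 x 24 = 216
Total: 216 + 4 = 220

220


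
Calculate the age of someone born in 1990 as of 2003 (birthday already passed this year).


Birth year: 1990
Current year: 2003
Age = current year - birth year
Age = 2003 - 1990 = 13

13


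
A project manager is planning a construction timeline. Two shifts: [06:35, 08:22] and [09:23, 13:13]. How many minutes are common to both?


Interval A: [395, 502] minutes from midnight
Interval B: [563, 793] minutes from midnight
Overlap start = max(395, 563) = 563
Overlap end = min(502, 793) = 502
End <= start, so the intervals do not overlap: 0 minutes

0


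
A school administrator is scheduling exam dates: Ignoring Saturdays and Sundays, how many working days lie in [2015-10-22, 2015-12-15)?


Start: 2015-10-22 (Thursday)
End (exclusive): 2015-12-15 (Tuesday)
Total calendar days: 54
Full weeks: 54 // 7 = 7 -> 35 weekdays
Remaining 5 days starting on Thursday:
  Thu(w), Fri(w), Sat(-), Sun(-), Mon(w) -> 3 weekdays
Total business days: 35 + 3 = 38

38


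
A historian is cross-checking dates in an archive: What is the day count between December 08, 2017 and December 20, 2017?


Start date: 2017-12-08
End date: 2017-12-20
Dec 2017: +12 days
Total: 12 days

12


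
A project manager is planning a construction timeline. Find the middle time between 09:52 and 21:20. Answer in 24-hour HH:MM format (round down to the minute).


Start time: 09:52 = 592 minutes from midnight
End time: 21:20 = 1280 minutes from midnight
Sum: 592 + 1280 = 1872
Midpoint: 1872 / 2 = 936 minutes
Convert: 936 / 60 = 15 hours, 36 minutes
Result: 15:36

15:36


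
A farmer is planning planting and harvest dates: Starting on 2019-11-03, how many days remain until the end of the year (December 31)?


Start: November 03, 2019
End: December 31, 2019
Days left in November: 27
December: 31
Sum of remaining months: 31
Total: 27 + 31 = 58

58


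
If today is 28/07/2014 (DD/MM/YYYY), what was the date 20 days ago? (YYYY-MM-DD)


Start: 2014-07-28
Subtracting 20 days
Days already passed in July: 28
Result: 2014-07-08

2014-07-08


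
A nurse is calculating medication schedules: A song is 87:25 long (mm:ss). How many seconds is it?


Minutes: 87
Extra seconds: 25
Seconds per minute: 60
Minutes to seconds: 87 x 60 = 5220
Total: 5220 + 25 = 5245

5245


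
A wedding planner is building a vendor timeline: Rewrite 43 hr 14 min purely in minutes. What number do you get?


Hours: 43
Extra minutes: 14
Minutes per hour: 60
Hours to minutes: 43 x 60 = 2580
Total: 2580 + 14 = 2594

2594


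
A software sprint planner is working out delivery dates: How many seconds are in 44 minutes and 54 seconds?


Minutes: 44
Seconds: 54
Convert minutes to seconds: 44 x 60 = 2640
Add remaining seconds: 2640 + 54 = 2694

2694


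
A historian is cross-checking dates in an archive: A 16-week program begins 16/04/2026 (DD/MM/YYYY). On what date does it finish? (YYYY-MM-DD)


Start: 2026-04-16
Weeks to add: 16
Convert to days: 16 x 7 = 112 days
Add 112 days to 2026-04-16
Result: 2026-08-06

2026-08-06


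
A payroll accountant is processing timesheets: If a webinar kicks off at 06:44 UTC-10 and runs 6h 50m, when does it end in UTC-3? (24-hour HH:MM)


Start: 06:44 in UTC-10
Step 1 - add duration:
  minutes: 44 + 50 = 94 (carry 1h)
  hours: 6 + 6 + 1 = 13
  end in UTC-10: 13:34
Step 2 - convert UTC-10 -> UTC-3:
  offset difference: -3 - (-10) = 7 hours
  13 + (7) = 20 -> mod 24 = 20
Result: 20:34 in UTC-3

20:34


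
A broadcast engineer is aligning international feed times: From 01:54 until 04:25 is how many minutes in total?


Start time: 01:54 = 114 minutes from midnight
End time: 04:25 = 265 minutes from midnight
Difference: 265 - 114 = 151 minutes
That is 2 hours and 31 minutes

151


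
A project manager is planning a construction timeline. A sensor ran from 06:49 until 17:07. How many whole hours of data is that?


Start: 06:49
End: 17:07
Hour difference: 17 - 6 = 11 hours
Minute difference: 7 - 49 = -42 minutes
Total minutes: 618
Complete hours: 618 / 60 = 10 (remainder 18)

10


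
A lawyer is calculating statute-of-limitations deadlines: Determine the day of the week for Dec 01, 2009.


Date: 2009-12-01
January 1, 2009 is a Thursday
Day of year: 335
Offset from Jan 1: 334 days
334 mod 7 = 5
Result: Tuesday

Tuesday


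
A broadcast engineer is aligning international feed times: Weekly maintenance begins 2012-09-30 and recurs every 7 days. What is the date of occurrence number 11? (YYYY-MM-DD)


First occurrence: 2012-09-30 (occurrence 1)
Each occurrence is 7 days after the previous.
Occurrence 11 is 10 weeks after the first.
10 weeks = 70 days
2012-09-30 + 70 days = 2012-12-09

2012-12-09


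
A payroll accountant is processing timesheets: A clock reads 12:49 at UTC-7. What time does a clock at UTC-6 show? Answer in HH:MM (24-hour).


Local time: 12:49 at UTC-7 (offset -7h)
Target zone: UTC-6 (offset -6h)
Difference: -6 - (-7) = 1 hours
Calculation: 12 + (1) = 13
Result: 13:49

13:49


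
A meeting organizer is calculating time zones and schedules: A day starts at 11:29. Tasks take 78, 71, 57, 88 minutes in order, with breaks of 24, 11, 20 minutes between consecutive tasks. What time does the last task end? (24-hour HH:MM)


Start: 11:29 = 689 min from midnight
  after task 1 (78 min): 12:47
  after break (24 min): 13:11
  after task 2 (71 min): 14:22
  after break (11 min): 14:33
  after task 3 (57 min): 15:30
  after break (20 min): 15:50
  after task 4 (88 min): 17:18
Total elapsed: 349 minutes
End time: 17:18

17:18


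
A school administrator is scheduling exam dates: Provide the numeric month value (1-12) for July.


Calendar month order:
6. June
7. July <--
8. August
July is month number 7

7
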